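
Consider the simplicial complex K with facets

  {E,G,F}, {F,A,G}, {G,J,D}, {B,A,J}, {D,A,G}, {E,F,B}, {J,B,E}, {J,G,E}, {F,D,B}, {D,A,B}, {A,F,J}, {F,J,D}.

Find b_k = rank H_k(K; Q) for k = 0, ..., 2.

We work with the vertex ordering A < B < D < E < F < G < J. The simplices of K, each written with vertices in increasing order, are:

  0-simplices (7): A, B, D, E, F, G, J
  1-simplices (18): AB, AD, AF, AG, AJ, BD, BE, BF, BJ, DF, DG, DJ, EF, EG, EJ, FG, FJ, GJ
  2-simplices (12): ABD, ABJ, ADG, AFG, AFJ, BDF, BEF, BEJ, DFJ, DGJ, EFG, EGJ

giving chain groups C_0 ≅ Z^7, C_1 ≅ Z^18, C_2 ≅ Z^12.

The boundary map ∂_1: C_1 → C_0 sends each edge [p,q] (with p < q) to q − p.
The 7×18 boundary matrix has rank 6 and Smith normal form diag(1,1,1,1,1,1).

Boundary ∂_2: C_2 → C_1 maps a triangle to the signed sum of its edges. For instance
  ∂AFJ = FJ − AJ + AF,
  ∂AFG = FG − AG + AF.
The resulting 18×12 matrix has rank 12, and its Smith normal form has invariant factors (1,1,1,1,1,1,1,1,1,1,1,2).

Reading off H_k = ker ∂_k / im ∂_{k+1}:

  H_0: rank C_0 − rank ∂_1 = 7 − 6 = 1, and the invariant factors of ∂_1 are all 1, so H_0 ≅ Z.
  H_1: rank ker ∂_1 − rank ∂_2 = (18 − 6) − 12 = 0, and ∂_2 has invariant factor 2 > 1, so H_1 ≅ Z/2.
  H_2: rank ker ∂_2 − rank ∂_3 = (12 − 12) − 0 = 0, and there is no ∂_3, so H_2 ≅ 0.

As a check, the Euler characteristic is 7 − 18 + 12 = 1, which agrees with 1 − 0 + 0 = 1.

Hence the Betti numbers are b_0 = 1, b_1 = 0, b_2 = 0.

b_0 = 1, b_1 = 0, b_2 = 0.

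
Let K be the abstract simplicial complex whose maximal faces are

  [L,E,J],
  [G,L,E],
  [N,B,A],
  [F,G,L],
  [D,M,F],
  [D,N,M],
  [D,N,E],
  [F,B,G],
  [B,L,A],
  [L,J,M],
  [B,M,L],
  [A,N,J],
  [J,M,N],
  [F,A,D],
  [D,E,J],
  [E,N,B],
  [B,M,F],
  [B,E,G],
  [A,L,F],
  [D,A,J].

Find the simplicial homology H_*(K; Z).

Order the vertices as A < B < D < E < F < G < J < L < M < N. Listing each simplex with vertices in this order, K has dimension 2 with simplices:

  0-simplices (10): A, B, D, E, F, G, J, L, M, N
  1-simplices (30): AB, AD, AF, AJ, AL, AN, BE, BF, BG, BL, BM, BN, DE, DF, DJ, DM, DN, EG, EJ, EL, EN, FG, FL, FM, GL, JL, JM, JN, LM, MN
  2-simplices (20): ABL, ABN, ADF, ADJ, AFL, AJN, BEG, BEN, BFG, BFM, BLM, DEJ, DEN, DFM, DMN, EGL, EJL, FGL, JLM, JMN

Hence C_0 ≅ Z^10, C_1 ≅ Z^30, C_2 ≅ Z^20.

Boundary ∂_1: C_1 → C_0 maps an edge to its endpoints' difference, ∂[p,q] = q − p. For instance
  ∂FM = M − F.
The 10×30 boundary matrix has rank 9 and Smith normal form diag(1,1,1,1,1,1,1,1,1).

Boundary ∂_2: C_2 → C_1 maps a triangle to the signed sum of its edges. For instance
  ∂JMN = MN − JN + JM,
  ∂BFG = FG − BG + BF.
As a 30×20 matrix over Z this has rank 20, with invariant factors (1,1,1,1,1,1,1,1,1,1,1,1,1,1,1,1,1,1,1,2).

Computing H_k = (kernel of ∂_k) / (image of ∂_{k+1}):

  H_0: rank C_0 − rank ∂_1 = 10 − 9 = 1, and the invariant factors of ∂_1 are all 1, so H_0 ≅ Z.
  H_1: rank ker ∂_1 − rank ∂_2 = (30 − 9) − 20 = 1, and ∂_2 has invariant factor 2 > 1, so H_1 ≅ Z ⊕ Z/2Z.
  H_2: rank ker ∂_2 − rank ∂_3 = (20 − 20) − 0 = 0, and there is no ∂_3, so H_2 ≅ 0.

As a check, the Euler characteristic is 10 − 30 + 20 = 0, which agrees with 1 − 1 + 0 = 0.

H_0 ≅ Z,  H_1 ≅ Z ⊕ Z/2Z,  H_2 = 0.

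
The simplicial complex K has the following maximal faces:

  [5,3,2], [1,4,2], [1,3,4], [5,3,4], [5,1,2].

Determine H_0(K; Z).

We work with the vertex ordering 1 < 2 < 3 < 4 < 5. The simplices of K, each written with vertices in increasing order, are:

  0-simplices (5): [1], [2], [3], [4], [5]
  1-simplices (10): [1,2], [1,3], [1,4], [1,5], [2,3], [2,4], [2,5], [3,4], [3,5], [4,5]
  2-simplices (5): [1,2,4], [1,2,5], [1,3,4], [2,3,5], [3,4,5]

giving chain groups C_0 ≅ Z^5, C_1 ≅ Z^10, C_2 ≅ Z^5.

∂_1: C_1 → C_0 maps an edge to its endpoints' difference, ∂[p,q] = q − p.
As a 5×10 matrix over Z this has rank 4, with invariant factors (1,1,1,1).

Boundary ∂_2: C_2 → C_1 sends each 2-simplex [p,q,r] to [q,r] − [p,r] + [p,q]. For instance
  ∂[3,4,5] = [4,5] − [3,5] + [3,4],
  ∂[1,2,4] = [2,4] − [1,4] + [1,2].
The resulting 10×5 matrix has rank 5, and its Smith normal form has invariant factors (1,1,1,1,1).

Now H_k = ker ∂_k / im ∂_{k+1}, so:

  H_0: rank C_0 − rank ∂_1 = 5 − 4 = 1, and the invariant factors of ∂_1 are all 1, so H_0 ≅ Z.

H_0 ≅ Z.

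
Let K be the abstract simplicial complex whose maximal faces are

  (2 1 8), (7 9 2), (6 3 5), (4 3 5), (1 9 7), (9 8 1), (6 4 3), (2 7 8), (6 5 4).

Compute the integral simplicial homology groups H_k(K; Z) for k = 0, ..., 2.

H_0 ≅ Z^2,  H_1 ≅ Z,  H_2 ≅ Z.

K has 9 vertices, 16 edges, 9 triangles.
rank ∂_0 = 0, rank ∂_1 = 7 ⇒ b_0 = 9 − 0 − 7 = 2; all invariant factors of ∂_1 are 1 so no torsion. So H_0 ≅ Z^2.
rank ∂_1 = 7, rank ∂_2 = 8 ⇒ b_1 = 16 − 7 − 8 = 1; all invariant factors of ∂_2 are 1 so no torsion. So H_1 ≅ Z.
rank ∂_2 = 8, rank ∂_3 = 0 ⇒ b_2 = 9 − 8 − 0 = 1. So H_2 ≅ Z.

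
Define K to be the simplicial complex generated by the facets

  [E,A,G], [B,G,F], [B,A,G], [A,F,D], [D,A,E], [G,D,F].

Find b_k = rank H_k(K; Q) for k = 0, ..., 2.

b_0 = 1, b_1 = 1, b_2 = 0.

Order the vertices as A < B < D < E < F < G. Listing each simplex with vertices in this order, K has dimension 2 with simplices:

  0-simplices (6): A, B, D, E, F, G
  1-simplices (12): AB, AD, AE, AF, AG, BF, BG, DE, DF, DG, EG, FG
  2-simplices (6): ABG, ADE, ADF, AEG, BFG, DFG

so the chain groups are C_0 ≅ Z^6, C_1 ≅ Z^12, C_2 ≅ Z^6.

The boundary map ∂_1: C_1 → C_0 is given by ∂[p,q] = [q] − [p]. For instance
  ∂BF = F − B.
The resulting 6×12 matrix has rank 5, and its Smith normal form has invariant factors (1,1,1,1,1).

Boundary ∂_2: C_2 → C_1 maps a triangle to the signed sum of its edges. For instance
  ∂AEG = EG − AG + AE,
  ∂ABG = BG − AG + AB.
The 12×6 boundary matrix has rank 6 and Smith normal form diag(1,1,1,1,1,1).

Now H_k = ker ∂_k / im ∂_{k+1}, so:

  H_0: rank C_0 − rank ∂_1 = 6 − 5 = 1, and the invariant factors of ∂_1 are all 1, so H_0 = Z.
  H_1: rank ker ∂_1 − rank ∂_2 = (12 − 5) − 6 = 1, and the invariant factors of ∂_2 are all 1, so H_1 = Z.
  H_2: rank ker ∂_2 − rank ∂_3 = (6 − 6) − 0 = 0, and there is no ∂_3, so H_2 = 0.

As a check, the Euler characteristic is 6 − 12 + 6 = 0, which agrees with 1 − 1 + 0 = 0.
(K is a triangulation of the cylinder S^1 x I.)

Hence the Betti numbers are b_0 = 1, b_1 = 1, b_2 = 0.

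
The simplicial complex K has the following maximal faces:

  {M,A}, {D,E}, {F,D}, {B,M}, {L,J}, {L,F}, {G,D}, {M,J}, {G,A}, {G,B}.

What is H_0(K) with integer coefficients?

Order the vertices as A < B < D < E < F < G < J < L < M. Listing each simplex with vertices in this order, K has dimension 1 with simplices:

  0-simplices (9): A, B, D, E, F, G, J, L, M
  1-simplices (10): AG, AM, BG, BM, DE, DF, DG, FL, JL, JM

so the chain groups are C_0 ≅ Z^9, C_1 ≅ Z^10.

Boundary ∂_1: C_1 → C_0 maps an edge to its endpoints' difference, ∂[p,q] = q − p.
This gives a 9×10 integer matrix of rank 8; reducing to Smith normal form yields diagonal entries (1,1,1,1,1,1,1,1).

From H_k ≅ ker(∂_k) / im(∂_{k+1}) we obtain:

  H_0: rank C_0 − rank ∂_1 = 9 − 8 = 1, and the invariant factors of ∂_1 are all 1, so H_0 = Z.

H_0 = Z.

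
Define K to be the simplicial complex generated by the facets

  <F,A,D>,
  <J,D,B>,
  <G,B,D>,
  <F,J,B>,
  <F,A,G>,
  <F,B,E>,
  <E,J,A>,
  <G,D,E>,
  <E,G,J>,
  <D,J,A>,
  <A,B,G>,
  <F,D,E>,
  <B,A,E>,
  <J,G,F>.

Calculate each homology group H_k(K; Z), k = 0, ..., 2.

H_0 ≅ Z,  H_1 ≅ Z^2,  H_2 ≅ Z.

We work with the vertex ordering A < B < D < E < F < G < J. The simplices of K, each written with vertices in increasing order, are:

  0-simplices (7): A, B, D, E, F, G, J
  1-simplices (21): AB, AD, AE, AF, AG, AJ, BD, BE, BF, BG, BJ, DE, DF, DG, DJ, EF, EG, EJ, FG, FJ, GJ
  2-simplices (14): ABE, ABG, ADF, ADJ, AEJ, AFG, BDG, BDJ, BEF, BFJ, DEF, DEG, EGJ, FGJ

Hence C_0 ≅ Z^7, C_1 ≅ Z^21, C_2 ≅ Z^14.

Boundary ∂_1: C_1 → C_0 maps an edge to its endpoints' difference, ∂[p,q] = q − p. For instance
  ∂AD = D − A.
The 7×21 boundary matrix has rank 6 and Smith normal form diag(1,1,1,1,1,1).

The boundary map ∂_2: C_2 → C_1 sends each 2-simplex [p,q,r] to [q,r] − [p,r] + [p,q]. For instance
  ∂ABG = BG − AG + AB,
  ∂ABE = BE − AE + AB.
As a 21×14 matrix over Z this has rank 13, with invariant factors (1,1,1,1,1,1,1,1,1,1,1,1,1).

Computing H_k = (kernel of ∂_k) / (image of ∂_{k+1}):

  H_0: rank C_0 − rank ∂_1 = 7 − 6 = 1, and the invariant factors of ∂_1 are all 1, so H_0 = Z.
  H_1: rank ker ∂_1 − rank ∂_2 = (21 − 6) − 13 = 2, and the invariant factors of ∂_2 are all 1, so H_1 = Z^2.
  H_2: rank ker ∂_2 − rank ∂_3 = (14 − 13) − 0 = 1, and there is no ∂_3, so H_2 = Z.

As a check, the Euler characteristic is 7 − 21 + 14 = 0, which agrees with 1 − 2 + 1 = 0.
(K is a triangulation of the torus T^2.)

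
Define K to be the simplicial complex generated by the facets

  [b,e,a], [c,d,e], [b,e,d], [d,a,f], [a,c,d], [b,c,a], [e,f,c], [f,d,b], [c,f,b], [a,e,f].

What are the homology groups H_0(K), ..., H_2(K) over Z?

H_0 ≅ Z,  H_1 ≅ Z/2,  H_2 = 0.

Fix the vertex order a < b < c < d < e < f and write every simplex with vertices in increasing order. Then dim K = 2 and the simplices of K are:

  0-simplices (6): a, b, c, d, e, f
  1-simplices (15): ab, ac, ad, ae, af, bc, bd, be, bf, cd, ce, cf, de, df, ef
  2-simplices (10): abc, abe, acd, adf, aef, bcf, bde, bdf, cde, cef

Hence C_0 ≅ Z^6, C_1 ≅ Z^15, C_2 ≅ Z^10.

∂_1: C_1 → C_0 is given by ∂[p,q] = [q] − [p]. For instance
  ∂de = e − d.
As a 6×15 matrix over Z this has rank 5, with invariant factors (1,1,1,1,1).

Boundary ∂_2: C_2 → C_1 acts by ∂[p,q,r] = [q,r] − [p,r] + [p,q]. For instance
  ∂abc = bc − ac + ab,
  ∂cde = de − ce + cd.
The 15×10 boundary matrix has rank 10 and Smith normal form diag(1,1,1,1,1,1,1,1,1,2).

From H_k ≅ ker(∂_k) / im(∂_{k+1}) we obtain:

  H_0: rank C_0 − rank ∂_1 = 6 − 5 = 1, and the invariant factors of ∂_1 are all 1, so H_0 ≅ Z.
  H_1: rank ker ∂_1 − rank ∂_2 = (15 − 5) − 10 = 0, and ∂_2 has invariant factor 2 > 1, so H_1 ≅ Z/2.
  H_2: rank ker ∂_2 − rank ∂_3 = (10 − 10) − 0 = 0, and there is no ∂_3, so H_2 ≅ 0.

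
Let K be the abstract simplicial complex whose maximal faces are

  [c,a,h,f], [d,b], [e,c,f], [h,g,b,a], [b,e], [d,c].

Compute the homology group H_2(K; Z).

We work with the vertex ordering a < b < c < d < e < f < g < h. The simplices of K, each written with vertices in increasing order, are:

  0-simplices (8): a, b, c, d, e, f, g, h
  1-simplices (16): ab, ac, af, ag, ah, bd, be, bg, bh, cd, ce, cf, ch, ef, fh, gh
  2-simplices (9): abg, abh, acf, ach, afh, agh, bgh, cef, cfh
  3-simplices (2): abgh, acfh

Hence C_0 ≅ Z^8, C_1 ≅ Z^16, C_2 ≅ Z^9, C_3 ≅ Z^2.

∂_1: C_1 → C_0 maps an edge to its endpoints' difference, ∂[p,q] = q − p.
As a 8×16 matrix over Z this has rank 7, with invariant factors (1,1,1,1,1,1,1).

The boundary map ∂_2: C_2 → C_1 sends each 2-simplex [p,q,r] to [q,r] − [p,r] + [p,q]. For instance
  ∂cef = ef − cf + ce,
  ∂cfh = fh − ch + cf.
The resulting 16×9 matrix has rank 7, and its Smith normal form has invariant factors (1,1,1,1,1,1,1).

The boundary map ∂_3: C_3 → C_2 sends each 3-simplex σ to the alternating sum Σ_i (−1)^i (σ with its i-th vertex removed). For instance
  ∂acfh = cfh − afh + ach − acf,
  ∂abgh = bgh − agh + abh − abg.
The 9×2 boundary matrix has rank 2 and Smith normal form diag(1,1).

Reading off H_k = ker ∂_k / im ∂_{k+1}:

  H_2: rank ker ∂_2 − rank ∂_3 = (9 − 7) − 2 = 0, and the invariant factors of ∂_3 are all 1, so H_2 = 0.

H_2 = 0.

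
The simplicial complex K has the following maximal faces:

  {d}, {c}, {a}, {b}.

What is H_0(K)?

H_0 = Z^4.

Take the total order a < b < c < d on the vertex set. Then K (dimension 0) consists of the simplices:

  0-simplices (4): a, b, c, d

so the chain groups are C_0 ≅ Z^4.

From H_k ≅ ker(∂_k) / im(∂_{k+1}) we obtain:

  H_0: rank C_0 − rank ∂_1 = 4 − 0 = 4, and there is no ∂_1, so H_0 = Z^4.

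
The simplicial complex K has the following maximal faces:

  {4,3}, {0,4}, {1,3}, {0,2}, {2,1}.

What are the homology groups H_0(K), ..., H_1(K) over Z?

We work with the vertex ordering 0 < 1 < 2 < 3 < 4. The simplices of K, each written with vertices in increasing order, are:

  0-simplices (5): [0], [1], [2], [3], [4]
  1-simplices (5): [0,2], [0,4], [1,2], [1,3], [3,4]

giving chain groups C_0 ≅ Z^5, C_1 ≅ Z^5.

The boundary map ∂_1: C_1 → C_0 sends each edge [p,q] (with p < q) to q − p.
The 5×5 boundary matrix has rank 4 and Smith normal form diag(1,1,1,1).

Now H_k = ker ∂_k / im ∂_{k+1}, so:

  H_0: rank C_0 − rank ∂_1 = 5 − 4 = 1, and the invariant factors of ∂_1 are all 1, so H_0 = Z.
  H_1: rank ker ∂_1 − rank ∂_2 = (5 − 4) − 0 = 1, and there is no ∂_2, so H_1 = Z.

As a check, the Euler characteristic is 5 − 5 = 0, which agrees with 1 − 1 = 0.

H_0 ≅ Z,  H_1 ≅ Z.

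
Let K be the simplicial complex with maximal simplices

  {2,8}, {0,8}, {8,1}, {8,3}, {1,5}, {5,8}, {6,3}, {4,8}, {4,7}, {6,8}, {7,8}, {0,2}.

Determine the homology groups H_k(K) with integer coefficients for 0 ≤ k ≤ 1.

H_0 = Z,  H_1 = Z^4.

Order the vertices as 0 < 1 < 2 < 3 < 4 < 5 < 6 < 7 < 8. Listing each simplex with vertices in this order, K has dimension 1 with simplices:

  0-simplices (9): [0], [1], [2], [3], [4], [5], [6], [7], [8]
  1-simplices (12): [0,2], [0,8], [1,5], [1,8], [2,8], [3,6], [3,8], [4,7], [4,8], [5,8], [6,8], [7,8]

Hence C_0 ≅ Z^9, C_1 ≅ Z^12.

Boundary ∂_1: C_1 → C_0 maps an edge to its endpoints' difference, ∂[p,q] = q − p. For instance
  ∂[6,8] = [8] − [6].
The resulting 9×12 matrix has rank 8, and its Smith normal form has invariant factors (1,1,1,1,1,1,1,1).

From H_k ≅ ker(∂_k) / im(∂_{k+1}) we obtain:

  H_0: rank C_0 − rank ∂_1 = 9 − 8 = 1, and the invariant factors of ∂_1 are all 1, so H_0 ≅ Z.
  H_1: rank ker ∂_1 − rank ∂_2 = (12 − 8) − 0 = 4, and there is no ∂_2, so H_1 ≅ Z^4.

As a check, the Euler characteristic is 9 − 12 = -3, which agrees with 1 − 4 = -3.
(K is a triangulation of a wedge of 4 circles.)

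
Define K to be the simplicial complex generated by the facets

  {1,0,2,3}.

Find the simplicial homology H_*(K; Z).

Order the vertices as 0 < 1 < 2 < 3. Listing each simplex with vertices in this order, K has dimension 3 with simplices:

  0-simplices (4): [0], [1], [2], [3]
  1-simplices (6): [0,1], [0,2], [0,3], [1,2], [1,3], [2,3]
  2-simplices (4): [0,1,2], [0,1,3], [0,2,3], [1,2,3]
  3-simplices (1): [0,1,2,3]

so the chain groups are C_0 ≅ Z^4, C_1 ≅ Z^6, C_2 ≅ Z^4, C_3 ≅ Z^1.

The boundary map ∂_1: C_1 → C_0 maps an edge to its endpoints' difference, ∂[p,q] = q − p.
This gives a 4×6 integer matrix of rank 3; reducing to Smith normal form yields diagonal entries (1,1,1).

∂_2: C_2 → C_1 sends each 2-simplex [p,q,r] to [q,r] − [p,r] + [p,q]. For instance
  ∂[0,1,3] = [1,3] − [0,3] + [0,1],
  ∂[1,2,3] = [2,3] − [1,3] + [1,2].
The 6×4 boundary matrix has rank 3 and Smith normal form diag(1,1,1).

The boundary map ∂_3: C_3 → C_2 sends each 3-simplex σ to the alternating sum Σ_i (−1)^i (σ with its i-th vertex removed). For instance
  ∂[0,1,2,3] = [1,2,3] − [0,2,3] + [0,1,3] − [0,1,2].
As a 4×1 matrix over Z this has rank 1, with invariant factors (1).

Reading off H_k = ker ∂_k / im ∂_{k+1}:

  H_0: rank C_0 − rank ∂_1 = 4 − 3 = 1, and the invariant factors of ∂_1 are all 1, so H_0 = Z.
  H_1: rank ker ∂_1 − rank ∂_2 = (6 − 3) − 3 = 0, and the invariant factors of ∂_2 are all 1, so H_1 = 0.
  H_2: rank ker ∂_2 − rank ∂_3 = (4 − 3) − 1 = 0, and the invariant factors of ∂_3 are all 1, so H_2 = 0.
  H_3: rank ker ∂_3 − rank ∂_4 = (1 − 1) − 0 = 0, and there is no ∂_4, so H_3 = 0.

As a check, the Euler characteristic is 4 − 6 + 4 − 1 = 1, which agrees with 1 − 0 + 0 − 0 = 1.

H_0 ≅ Z,  H_1 = 0,  H_2 = 0,  H_3 = 0.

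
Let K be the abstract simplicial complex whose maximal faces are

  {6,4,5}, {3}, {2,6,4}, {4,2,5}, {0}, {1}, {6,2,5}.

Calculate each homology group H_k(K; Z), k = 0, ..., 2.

We work with the vertex ordering 0 < 1 < 2 < 3 < 4 < 5 < 6. The simplices of K, each written with vertices in increasing order, are:

  0-simplices (7): [0], [1], [2], [3], [4], [5], [6]
  1-simplices (6): [2,4], [2,5], [2,6], [4,5], [4,6], [5,6]
  2-simplices (4): [2,4,5], [2,4,6], [2,5,6], [4,5,6]

so the chain groups are C_0 ≅ Z^7, C_1 ≅ Z^6, C_2 ≅ Z^4.

Boundary ∂_1: C_1 → C_0 sends each edge [p,q] (with p < q) to q − p.
This gives a 7×6 integer matrix of rank 3; reducing to Smith normal form yields diagonal entries (1,1,1).

The boundary map ∂_2: C_2 → C_1 acts by ∂[p,q,r] = [q,r] − [p,r] + [p,q]. For instance
  ∂[2,4,5] = [4,5] − [2,5] + [2,4],
  ∂[2,4,6] = [4,6] − [2,6] + [2,4].
The resulting 6×4 matrix has rank 3, and its Smith normal form has invariant factors (1,1,1).

From H_k ≅ ker(∂_k) / im(∂_{k+1}) we obtain:

  H_0: rank C_0 − rank ∂_1 = 7 − 3 = 4, and the invariant factors of ∂_1 are all 1, so H_0 ≅ Z^4.
  H_1: rank ker ∂_1 − rank ∂_2 = (6 − 3) − 3 = 0, and the invariant factors of ∂_2 are all 1, so H_1 ≅ 0.
  H_2: rank ker ∂_2 − rank ∂_3 = (4 − 3) − 0 = 1, and there is no ∂_3, so H_2 ≅ Z.

As a check, the Euler characteristic is 7 − 6 + 4 = 5, which agrees with 4 − 0 + 1 = 5.
(K is a triangulation of the disjoint union of the 2-sphere S^2 and a set of 3 points.)

H_0 = Z^4,  H_1 = 0,  H_2 = Z.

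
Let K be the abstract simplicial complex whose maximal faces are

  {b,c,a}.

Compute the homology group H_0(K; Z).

H_0 ≅ Z.

We work with the vertex ordering a < b < c. The simplices of K, each written with vertices in increasing order, are:

  0-simplices (3): a, b, c
  1-simplices (3): ab, ac, bc
  2-simplices (1): abc

giving chain groups C_0 ≅ Z^3, C_1 ≅ Z^3, C_2 ≅ Z^1.

Boundary ∂_1: C_1 → C_0 maps an edge to its endpoints' difference, ∂[p,q] = q − p.
The resulting 3×3 matrix has rank 2, and its Smith normal form has invariant factors (1,1).

∂_2: C_2 → C_1 acts by ∂[p,q,r] = [q,r] − [p,r] + [p,q]. For instance
  ∂abc = bc − ac + ab.
The 3×1 boundary matrix has rank 1 and Smith normal form diag(1).

Computing H_k = (kernel of ∂_k) / (image of ∂_{k+1}):

  H_0: rank C_0 − rank ∂_1 = 3 − 2 = 1, and the invariant factors of ∂_1 are all 1, so H_0 ≅ Z.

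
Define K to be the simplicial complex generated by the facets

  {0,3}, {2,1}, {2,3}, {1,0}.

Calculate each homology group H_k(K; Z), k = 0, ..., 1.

We work with the vertex ordering 0 < 1 < 2 < 3. The simplices of K, each written with vertices in increasing order, are:

  0-simplices (4): [0], [1], [2], [3]
  1-simplices (4): [0,1], [0,3], [1,2], [2,3]

giving chain groups C_0 ≅ Z^4, C_1 ≅ Z^4.

The boundary map ∂_1: C_1 → C_0 is given by ∂[p,q] = [q] − [p].
As a 4×4 matrix over Z this has rank 3, with invariant factors (1,1,1).

Now H_k = ker ∂_k / im ∂_{k+1}, so:

  H_0: rank C_0 − rank ∂_1 = 4 − 3 = 1, and the invariant factors of ∂_1 are all 1, so H_0 ≅ Z.
  H_1: rank ker ∂_1 − rank ∂_2 = (4 − 3) − 0 = 1, and there is no ∂_2, so H_1 ≅ Z.

As a check, the Euler characteristic is 4 − 4 = 0, which agrees with 1 − 1 = 0.
(K is a triangulation of the circle S^1.)

H_0 ≅ Z,  H_1 ≅ Z.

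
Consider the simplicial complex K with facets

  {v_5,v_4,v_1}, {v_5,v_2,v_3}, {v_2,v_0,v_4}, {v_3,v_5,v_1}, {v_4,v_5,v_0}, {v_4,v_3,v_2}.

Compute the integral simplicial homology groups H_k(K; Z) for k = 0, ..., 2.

H_0 ≅ Z,  H_1 ≅ Z,  H_2 = 0.

Fix the vertex order v_0 < v_1 < v_2 < v_3 < v_4 < v_5 and write every simplex with vertices in increasing order. Then dim K = 2 and the simplices of K are:

  0-simplices (6): [v_0], [v_1], [v_2], [v_3], [v_4], [v_5]
  1-simplices (12): [v_0,v_2], [v_0,v_4], [v_0,v_5], [v_1,v_3], [v_1,v_4], [v_1,v_5], [v_2,v_3], [v_2,v_4], [v_2,v_5], [v_3,v_4], [v_3,v_5], [v_4,v_5]
  2-simplices (6): [v_0,v_2,v_4], [v_0,v_4,v_5], [v_1,v_3,v_5], [v_1,v_4,v_5], [v_2,v_3,v_4], [v_2,v_3,v_5]

so the chain groups are C_0 ≅ Z^6, C_1 ≅ Z^12, C_2 ≅ Z^6.

∂_1: C_1 → C_0 sends each edge [p,q] (with p < q) to q − p. For instance
  ∂[v_2,v_5] = [v_5] − [v_2].
The resulting 6×12 matrix has rank 5, and its Smith normal form has invariant factors (1,1,1,1,1).

The boundary map ∂_2: C_2 → C_1 sends each 2-simplex [p,q,r] to [q,r] − [p,r] + [p,q]. For instance
  ∂[v_0,v_2,v_4] = [v_2,v_4] − [v_0,v_4] + [v_0,v_2],
  ∂[v_2,v_3,v_5] = [v_3,v_5] − [v_2,v_5] + [v_2,v_3].
The 12×6 boundary matrix has rank 6 and Smith normal form diag(1,1,1,1,1,1).

Reading off H_k = ker ∂_k / im ∂_{k+1}:

  H_0: rank C_0 − rank ∂_1 = 6 − 5 = 1, and the invariant factors of ∂_1 are all 1, so H_0 = Z.
  H_1: rank ker ∂_1 − rank ∂_2 = (12 − 5) − 6 = 1, and the invariant factors of ∂_2 are all 1, so H_1 = Z.
  H_2: rank ker ∂_2 − rank ∂_3 = (6 − 6) − 0 = 0, and there is no ∂_3, so H_2 = 0.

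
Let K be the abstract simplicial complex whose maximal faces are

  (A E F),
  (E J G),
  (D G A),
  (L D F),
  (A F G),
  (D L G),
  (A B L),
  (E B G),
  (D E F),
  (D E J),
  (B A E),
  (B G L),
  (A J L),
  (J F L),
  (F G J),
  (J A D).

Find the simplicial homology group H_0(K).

Fix the vertex order A < B < D < E < F < G < J < L and write every simplex with vertices in increasing order. Then dim K = 2 and the simplices of K are:

  0-simplices (8): A, B, D, E, F, G, J, L
  1-simplices (24): AB, AD, AE, AF, AG, AJ, AL, BE, BG, BL, DE, DF, DG, DJ, DL, EF, EG, EJ, FG, FJ, FL, GJ, GL, JL
  2-simplices (16): ABE, ABL, ADG, ADJ, AEF, AFG, AJL, BEG, BGL, DEF, DEJ, DFL, DGL, EGJ, FGJ, FJL

Hence C_0 ≅ Z^8, C_1 ≅ Z^24, C_2 ≅ Z^16.

∂_1: C_1 → C_0 is given by ∂[p,q] = [q] − [p]. For instance
  ∂FJ = J − F.
As a 8×24 matrix over Z this has rank 7, with invariant factors (1,1,1,1,1,1,1).

The boundary map ∂_2: C_2 → C_1 maps a triangle to the signed sum of its edges. For instance
  ∂AEF = EF − AF + AE,
  ∂DEJ = EJ − DJ + DE.
The resulting 24×16 matrix has rank 15, and its Smith normal form has invariant factors (1,1,1,1,1,1,1,1,1,1,1,1,1,1,1).

Now H_k = ker ∂_k / im ∂_{k+1}, so:

  H_0: rank C_0 − rank ∂_1 = 8 − 7 = 1, and the invariant factors of ∂_1 are all 1, so H_0 = Z.

H_0 = Z.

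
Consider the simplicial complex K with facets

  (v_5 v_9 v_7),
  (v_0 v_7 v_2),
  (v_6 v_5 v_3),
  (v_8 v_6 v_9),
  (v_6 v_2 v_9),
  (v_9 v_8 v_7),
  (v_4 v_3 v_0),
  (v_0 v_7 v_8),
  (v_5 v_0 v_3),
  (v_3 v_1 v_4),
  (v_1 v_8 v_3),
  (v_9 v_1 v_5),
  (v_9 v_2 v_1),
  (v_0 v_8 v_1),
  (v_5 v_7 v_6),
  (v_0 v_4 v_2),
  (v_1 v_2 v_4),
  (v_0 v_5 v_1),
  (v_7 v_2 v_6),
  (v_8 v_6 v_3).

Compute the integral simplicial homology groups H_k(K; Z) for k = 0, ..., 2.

H_0 ≅ Z,  H_1 ≅ Z × Z/2,  H_2 = 0.

Take the total order v_0 < v_1 < v_2 < v_3 < v_4 < v_5 < v_6 < v_7 < v_8 < v_9 on the vertex set. Then K (dimension 2) consists of the simplices:

  0-simplices (10): [v_0], [v_1], [v_2], [v_3], [v_4], [v_5], [v_6], [v_7], [v_8], [v_9]
  1-simplices (30): (30 of them)
  2-simplices (20): (20 of them)

giving chain groups C_0 ≅ Z^10, C_1 ≅ Z^30, C_2 ≅ Z^20.

∂_1: C_1 → C_0 is given by ∂[p,q] = [q] − [p].
The resulting 10×30 matrix has rank 9, and its Smith normal form has invariant factors (1,1,1,1,1,1,1,1,1).

∂_2: C_2 → C_1 maps a triangle to the signed sum of its edges. For instance
  ∂[v_1,v_5,v_9] = [v_5,v_9] − [v_1,v_9] + [v_1,v_5],
  ∂[v_0,v_1,v_8] = [v_1,v_8] − [v_0,v_8] + [v_0,v_1].
The resulting 30×20 matrix has rank 20, and its Smith normal form has invariant factors (1,1,1,1,1,1,1,1,1,1,1,1,1,1,1,1,1,1,1,2).

Computing H_k = (kernel of ∂_k) / (image of ∂_{k+1}):

  H_0: rank C_0 − rank ∂_1 = 10 − 9 = 1, and the invariant factors of ∂_1 are all 1, so H_0 ≅ Z.
  H_1: rank ker ∂_1 − rank ∂_2 = (30 − 9) − 20 = 1, and ∂_2 has invariant factor 2 > 1, so H_1 ≅ Z × Z/2.
  H_2: rank ker ∂_2 − rank ∂_3 = (20 − 20) − 0 = 0, and there is no ∂_3, so H_2 ≅ 0.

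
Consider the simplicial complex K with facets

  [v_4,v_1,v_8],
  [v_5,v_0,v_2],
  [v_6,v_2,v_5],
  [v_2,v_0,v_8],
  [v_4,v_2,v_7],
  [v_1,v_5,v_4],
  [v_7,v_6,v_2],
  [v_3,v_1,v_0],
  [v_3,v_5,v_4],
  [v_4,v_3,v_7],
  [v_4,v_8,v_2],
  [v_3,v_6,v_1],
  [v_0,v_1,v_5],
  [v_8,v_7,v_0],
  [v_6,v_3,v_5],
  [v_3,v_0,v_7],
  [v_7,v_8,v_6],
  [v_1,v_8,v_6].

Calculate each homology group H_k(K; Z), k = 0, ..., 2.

Order the vertices as v_0 < v_1 < v_2 < v_3 < v_4 < v_5 < v_6 < v_7 < v_8. Listing each simplex with vertices in this order, K has dimension 2 with simplices:

  0-simplices (9): [v_0], [v_1], [v_2], [v_3], [v_4], [v_5], [v_6], [v_7], [v_8]
  1-simplices (27): (27 of them)
  2-simplices (18): (18 of them)

so the chain groups are C_0 ≅ Z^9, C_1 ≅ Z^27, C_2 ≅ Z^18.

Boundary ∂_1: C_1 → C_0 maps an edge to its endpoints' difference, ∂[p,q] = q − p. For instance
  ∂[v_2,v_7] = [v_7] − [v_2].
As a 9×27 matrix over Z this has rank 8, with invariant factors (1,1,1,1,1,1,1,1).

The boundary map ∂_2: C_2 → C_1 sends each 2-simplex [p,q,r] to [q,r] − [p,r] + [p,q]. For instance
  ∂[v_3,v_4,v_7] = [v_4,v_7] − [v_3,v_7] + [v_3,v_4],
  ∂[v_0,v_7,v_8] = [v_7,v_8] − [v_0,v_8] + [v_0,v_7].
The resulting 27×18 matrix has rank 18, and its Smith normal form has invariant factors (1,1,1,1,1,1,1,1,1,1,1,1,1,1,1,1,1,2).

Reading off H_k = ker ∂_k / im ∂_{k+1}:

  H_0: rank C_0 − rank ∂_1 = 9 − 8 = 1, and the invariant factors of ∂_1 are all 1, so H_0 ≅ Z.
  H_1: rank ker ∂_1 − rank ∂_2 = (27 − 8) − 18 = 1, and ∂_2 has invariant factor 2 > 1, so H_1 ≅ Z ⊕ Z/2Z.
  H_2: rank ker ∂_2 − rank ∂_3 = (18 − 18) − 0 = 0, and there is no ∂_3, so H_2 ≅ 0.

As a check, the Euler characteristic is 9 − 27 + 18 = 0, which agrees with 1 − 1 + 0 = 0.
(K is a triangulation of the Klein bottle.)

H_0 ≅ Z,  H_1 ≅ Z ⊕ Z/2Z,  H_2 = 0.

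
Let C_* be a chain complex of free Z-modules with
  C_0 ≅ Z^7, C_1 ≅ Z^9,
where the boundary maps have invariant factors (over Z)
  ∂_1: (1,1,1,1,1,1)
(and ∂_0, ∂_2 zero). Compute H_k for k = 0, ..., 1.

H_0: b_0 = 7 − 0 − 6 = 1; torsion from ∂_1 factors > 1: none. So H_0 ≅ Z.
H_1: b_1 = 9 − 6 − 0 = 3; torsion from ∂_2 factors > 1: none. So H_1 ≅ Z^3.

H_0 ≅ Z,  H_1 ≅ Z^3.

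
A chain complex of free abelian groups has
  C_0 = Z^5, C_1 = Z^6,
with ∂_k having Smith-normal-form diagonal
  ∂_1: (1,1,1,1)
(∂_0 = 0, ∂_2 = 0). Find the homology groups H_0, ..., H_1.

H_0: b_0 = 5 − 0 − 4 = 1; torsion from ∂_1 factors > 1: none. So H_0 = Z.
H_1: b_1 = 6 − 4 − 0 = 2; torsion from ∂_2 factors > 1: none. So H_1 = Z^2.

H_0 = Z,  H_1 = Z^2.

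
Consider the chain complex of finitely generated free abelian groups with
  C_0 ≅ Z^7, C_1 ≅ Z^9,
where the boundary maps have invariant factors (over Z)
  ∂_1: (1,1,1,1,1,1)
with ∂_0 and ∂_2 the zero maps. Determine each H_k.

H_0: b_0 = 7 − 0 − 6 = 1; torsion from ∂_1 factors > 1: none. So H_0 ≅ Z.
H_1: b_1 = 9 − 6 − 0 = 3; torsion from ∂_2 factors > 1: none. So H_1 ≅ Z^3.

H_0 ≅ Z,  H_1 ≅ Z^3.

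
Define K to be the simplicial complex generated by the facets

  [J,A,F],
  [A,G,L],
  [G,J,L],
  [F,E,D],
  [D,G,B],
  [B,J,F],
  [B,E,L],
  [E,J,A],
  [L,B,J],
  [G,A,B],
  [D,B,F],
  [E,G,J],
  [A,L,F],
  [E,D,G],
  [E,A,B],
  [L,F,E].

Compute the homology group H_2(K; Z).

H_2 ≅ Z.

Order the vertices as A < B < D < E < F < G < J < L. Listing each simplex with vertices in this order, K has dimension 2 with simplices:

  0-simplices (8): A, B, D, E, F, G, J, L
  1-simplices (24): AB, AE, AF, AG, AJ, AL, BD, BE, BF, BG, BJ, BL, DE, DF, DG, EF, EG, EJ, EL, FJ, FL, GJ, GL, JL
  2-simplices (16): ABE, ABG, AEJ, AFJ, AFL, AGL, BDF, BDG, BEL, BFJ, BJL, DEF, DEG, EFL, EGJ, GJL

so the chain groups are C_0 ≅ Z^8, C_1 ≅ Z^24, C_2 ≅ Z^16.

Boundary ∂_1: C_1 → C_0 maps an edge to its endpoints' difference, ∂[p,q] = q − p.
The resulting 8×24 matrix has rank 7, and its Smith normal form has invariant factors (1,1,1,1,1,1,1).

Boundary ∂_2: C_2 → C_1 sends each 2-simplex [p,q,r] to [q,r] − [p,r] + [p,q]. For instance
  ∂DEF = EF − DF + DE,
  ∂BEL = EL − BL + BE.
The resulting 24×16 matrix has rank 15, and its Smith normal form has invariant factors (1,1,1,1,1,1,1,1,1,1,1,1,1,1,1).

Now H_k = ker ∂_k / im ∂_{k+1}, so:

  H_2: rank ker ∂_2 − rank ∂_3 = (16 − 15) − 0 = 1, and there is no ∂_3, so H_2 = Z.

(K is a triangulation of the torus T^2.)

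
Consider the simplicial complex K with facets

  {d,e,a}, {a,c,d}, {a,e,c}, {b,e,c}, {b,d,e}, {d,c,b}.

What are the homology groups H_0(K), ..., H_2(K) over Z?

H_0 ≅ Z,  H_1 = 0,  H_2 ≅ Z.

We work with the vertex ordering a < b < c < d < e. The simplices of K, each written with vertices in increasing order, are:

  0-simplices (5): a, b, c, d, e
  1-simplices (9): ac, ad, ae, bc, bd, be, cd, ce, de
  2-simplices (6): acd, ace, ade, bcd, bce, bde

giving chain groups C_0 ≅ Z^5, C_1 ≅ Z^9, C_2 ≅ Z^6.

Boundary ∂_1: C_1 → C_0 sends each edge [p,q] (with p < q) to q − p. For instance
  ∂ac = c − a.
The 5×9 boundary matrix has rank 4 and Smith normal form diag(1,1,1,1).

∂_2: C_2 → C_1 sends each 2-simplex [p,q,r] to [q,r] − [p,r] + [p,q]. For instance
  ∂bde = de − be + bd,
  ∂bce = ce − be + bc.
This gives a 9×6 integer matrix of rank 5; reducing to Smith normal form yields diagonal entries (1,1,1,1,1).

Computing H_k = (kernel of ∂_k) / (image of ∂_{k+1}):

  H_0: rank C_0 − rank ∂_1 = 5 − 4 = 1, and the invariant factors of ∂_1 are all 1, so H_0 = Z.
  H_1: rank ker ∂_1 − rank ∂_2 = (9 − 4) − 5 = 0, and the invariant factors of ∂_2 are all 1, so H_1 = 0.
  H_2: rank ker ∂_2 − rank ∂_3 = (6 − 5) − 0 = 1, and there is no ∂_3, so H_2 = Z.

As a check, the Euler characteristic is 5 − 9 + 6 = 2, which agrees with 1 − 0 + 1 = 2.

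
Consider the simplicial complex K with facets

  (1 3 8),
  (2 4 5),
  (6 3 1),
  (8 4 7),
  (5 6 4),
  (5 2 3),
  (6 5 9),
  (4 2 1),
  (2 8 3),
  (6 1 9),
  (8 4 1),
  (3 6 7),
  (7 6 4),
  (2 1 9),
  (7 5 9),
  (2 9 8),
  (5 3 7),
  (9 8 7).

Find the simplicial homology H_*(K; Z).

Order the vertices as 1 < 2 < 3 < 4 < 5 < 6 < 7 < 8 < 9. Listing each simplex with vertices in this order, K has dimension 2 with simplices:

  0-simplices (9): [1], [2], [3], [4], [5], [6], [7], [8], [9]
  1-simplices (27): (27 of them)
  2-simplices (18): [1,2,4], [1,2,9], [1,3,6], [1,3,8], [1,4,8], [1,6,9], [2,3,5], [2,3,8], [2,4,5], [2,8,9], [3,5,7], [3,6,7], [4,5,6], [4,6,7], [4,7,8], [5,6,9], [5,7,9], [7,8,9]

Hence C_0 ≅ Z^9, C_1 ≅ Z^27, C_2 ≅ Z^18.

Boundary ∂_1: C_1 → C_0 sends each edge [p,q] (with p < q) to q − p. For instance
  ∂[3,8] = [8] − [3].
As a 9×27 matrix over Z this has rank 8, with invariant factors (1,1,1,1,1,1,1,1).

The boundary map ∂_2: C_2 → C_1 sends each 2-simplex [p,q,r] to [q,r] − [p,r] + [p,q]. For instance
  ∂[1,3,6] = [3,6] − [1,6] + [1,3],
  ∂[1,3,8] = [3,8] − [1,8] + [1,3].
This gives a 27×18 integer matrix of rank 18; reducing to Smith normal form yields diagonal entries (1,1,1,1,1,1,1,1,1,1,1,1,1,1,1,1,1,2).

Reading off H_k = ker ∂_k / im ∂_{k+1}:

  H_0: rank C_0 − rank ∂_1 = 9 − 8 = 1, and the invariant factors of ∂_1 are all 1, so H_0 = Z.
  H_1: rank ker ∂_1 − rank ∂_2 = (27 − 8) − 18 = 1, and ∂_2 has invariant factor 2 > 1, so H_1 = Z × Z/2.
  H_2: rank ker ∂_2 − rank ∂_3 = (18 − 18) − 0 = 0, and there is no ∂_3, so H_2 = 0.

As a check, the Euler characteristic is 9 − 27 + 18 = 0, which agrees with 1 − 1 + 0 = 0.

H_0 = Z,  H_1 = Z × Z/2,  H_2 = 0.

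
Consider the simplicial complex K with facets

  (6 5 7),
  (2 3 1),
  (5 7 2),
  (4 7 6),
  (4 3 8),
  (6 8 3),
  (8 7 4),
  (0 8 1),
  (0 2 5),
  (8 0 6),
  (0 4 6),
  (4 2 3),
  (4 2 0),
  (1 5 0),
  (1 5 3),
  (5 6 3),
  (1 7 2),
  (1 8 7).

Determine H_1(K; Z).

H_1 = Z ⊕ Z_2.

Take the total order 0 < 1 < 2 < 3 < 4 < 5 < 6 < 7 < 8 on the vertex set. Then K (dimension 2) consists of the simplices:

  0-simplices (9): [0], [1], [2], [3], [4], [5], [6], [7], [8]
  1-simplices (27): (27 of them)
  2-simplices (18): [0,1,5], [0,1,8], [0,2,4], [0,2,5], [0,4,6], [0,6,8], [1,2,3], [1,2,7], [1,3,5], [1,7,8], [2,3,4], [2,5,7], [3,4,8], [3,5,6], [3,6,8], [4,6,7], [4,7,8], [5,6,7]

giving chain groups C_0 ≅ Z^9, C_1 ≅ Z^27, C_2 ≅ Z^18.

∂_1: C_1 → C_0 sends each edge [p,q] (with p < q) to q − p. For instance
  ∂[0,6] = [6] − [0].
This gives a 9×27 integer matrix of rank 8; reducing to Smith normal form yields diagonal entries (1,1,1,1,1,1,1,1).

Boundary ∂_2: C_2 → C_1 maps a triangle to the signed sum of its edges. For instance
  ∂[4,7,8] = [7,8] − [4,8] + [4,7],
  ∂[3,4,8] = [4,8] − [3,8] + [3,4].
As a 27×18 matrix over Z this has rank 18, with invariant factors (1,1,1,1,1,1,1,1,1,1,1,1,1,1,1,1,1,2).

From H_k ≅ ker(∂_k) / im(∂_{k+1}) we obtain:

  H_1: rank ker ∂_1 − rank ∂_2 = (27 − 8) − 18 = 1, and ∂_2 has invariant factor 2 > 1, so H_1 = Z ⊕ Z_2.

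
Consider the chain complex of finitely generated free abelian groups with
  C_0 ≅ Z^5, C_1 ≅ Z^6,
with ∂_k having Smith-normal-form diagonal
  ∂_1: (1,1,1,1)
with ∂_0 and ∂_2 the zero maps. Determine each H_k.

H_0: b_0 = 5 − 0 − 4 = 1; torsion from ∂_1 factors > 1: none. So H_0 = Z.
H_1: b_1 = 6 − 4 − 0 = 2; torsion from ∂_2 factors > 1: none. So H_1 = Z^2.

H_0 = Z,  H_1 = Z^2.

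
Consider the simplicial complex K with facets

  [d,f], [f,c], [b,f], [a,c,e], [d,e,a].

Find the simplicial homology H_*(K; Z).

Order the vertices as a < b < c < d < e < f. Listing each simplex with vertices in this order, K has dimension 2 with simplices:

  0-simplices (6): a, b, c, d, e, f
  1-simplices (8): ac, ad, ae, bf, ce, cf, de, df
  2-simplices (2): ace, ade

Hence C_0 ≅ Z^6, C_1 ≅ Z^8, C_2 ≅ Z^2.

The boundary map ∂_1: C_1 → C_0 maps an edge to its endpoints' difference, ∂[p,q] = q − p. For instance
  ∂ad = d − a.
As a 6×8 matrix over Z this has rank 5, with invariant factors (1,1,1,1,1).

∂_2: C_2 → C_1 acts by ∂[p,q,r] = [q,r] − [p,r] + [p,q]. For instance
  ∂ace = ce − ae + ac,
  ∂ade = de − ae + ad.
As a 8×2 matrix over Z this has rank 2, with invariant factors (1,1).

Now H_k = ker ∂_k / im ∂_{k+1}, so:

  H_0: rank C_0 − rank ∂_1 = 6 − 5 = 1, and the invariant factors of ∂_1 are all 1, so H_0 = Z.
  H_1: rank ker ∂_1 − rank ∂_2 = (8 − 5) − 2 = 1, and the invariant factors of ∂_2 are all 1, so H_1 = Z.
  H_2: rank ker ∂_2 − rank ∂_3 = (2 − 2) − 0 = 0, and there is no ∂_3, so H_2 = 0.

H_0 = Z,  H_1 = Z,  H_2 = 0.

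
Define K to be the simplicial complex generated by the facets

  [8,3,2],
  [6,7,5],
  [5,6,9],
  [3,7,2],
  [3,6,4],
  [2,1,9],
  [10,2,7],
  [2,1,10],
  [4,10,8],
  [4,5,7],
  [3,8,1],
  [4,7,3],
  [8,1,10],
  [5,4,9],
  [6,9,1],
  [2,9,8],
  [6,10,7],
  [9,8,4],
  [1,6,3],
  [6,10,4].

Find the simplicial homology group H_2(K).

We work with the vertex ordering 1 < 2 < 3 < 4 < 5 < 6 < 7 < 8 < 9 < 10. The simplices of K, each written with vertices in increasing order, are:

  0-simplices (10): [1], [2], [3], [4], [5], [6], [7], [8], [9], [10]
  1-simplices (30): (30 of them)
  2-simplices (20): (20 of them)

Hence C_0 ≅ Z^10, C_1 ≅ Z^30, C_2 ≅ Z^20.

∂_1: C_1 → C_0 sends each edge [p,q] (with p < q) to q − p. For instance
  ∂[3,8] = [8] − [3].
The 10×30 boundary matrix has rank 9 and Smith normal form diag(1,1,1,1,1,1,1,1,1).

∂_2: C_2 → C_1 maps a triangle to the signed sum of its edges. For instance
  ∂[4,8,10] = [8,10] − [4,10] + [4,8],
  ∂[1,8,10] = [8,10] − [1,10] + [1,8].
As a 30×20 matrix over Z this has rank 20, with invariant factors (1,1,1,1,1,1,1,1,1,1,1,1,1,1,1,1,1,1,1,2).

Now H_k = ker ∂_k / im ∂_{k+1}, so:

  H_2: rank ker ∂_2 − rank ∂_3 = (20 − 20) − 0 = 0, and there is no ∂_3, so H_2 = 0.

(K is a triangulation of the Klein bottle.)

H_2 ≅ 0.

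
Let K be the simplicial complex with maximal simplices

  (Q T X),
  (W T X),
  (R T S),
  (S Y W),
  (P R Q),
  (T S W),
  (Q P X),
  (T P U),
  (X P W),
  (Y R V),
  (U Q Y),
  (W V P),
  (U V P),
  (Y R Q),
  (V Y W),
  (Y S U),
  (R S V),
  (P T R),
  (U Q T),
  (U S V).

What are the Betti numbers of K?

Fix the vertex order P < Q < R < S < T < U < V < W < X < Y and write every simplex with vertices in increasing order. Then dim K = 2 and the simplices of K are:

  0-simplices (10): P, Q, R, S, T, U, V, W, X, Y
  1-simplices (30): PQ, PR, PT, PU, PV, PW, PX, QR, QT, QU, QX, QY, RS, RT, RV, RY, ST, SU, SV, SW, SY, TU, TW, TX, UV, UY, VW, VY, WX, WY
  2-simplices (20): PQR, PQX, PRT, PTU, PUV, PVW, PWX, QRY, QTU, QTX, QUY, RST, RSV, RVY, STW, SUV, SUY, SWY, TWX, VWY

Hence C_0 ≅ Z^10, C_1 ≅ Z^30, C_2 ≅ Z^20.

Boundary ∂_1: C_1 → C_0 sends each edge [p,q] (with p < q) to q − p.
The resulting 10×30 matrix has rank 9, and its Smith normal form has invariant factors (1,1,1,1,1,1,1,1,1).

The boundary map ∂_2: C_2 → C_1 maps a triangle to the signed sum of its edges. For instance
  ∂QUY = UY − QY + QU,
  ∂QTU = TU − QU + QT.
This gives a 30×20 integer matrix of rank 20; reducing to Smith normal form yields diagonal entries (1,1,1,1,1,1,1,1,1,1,1,1,1,1,1,1,1,1,1,2).

From H_k ≅ ker(∂_k) / im(∂_{k+1}) we obtain:

  H_0: rank C_0 − rank ∂_1 = 10 − 9 = 1, and the invariant factors of ∂_1 are all 1, so H_0 = Z.
  H_1: rank ker ∂_1 − rank ∂_2 = (30 − 9) − 20 = 1, and ∂_2 has invariant factor 2 > 1, so H_1 = Z ⊕ Z_2.
  H_2: rank ker ∂_2 − rank ∂_3 = (20 − 20) − 0 = 0, and there is no ∂_3, so H_2 = 0.

Hence the Betti numbers are b_0 = 1, b_1 = 1, b_2 = 0.

b_0 = 1, b_1 = 1, b_2 = 0.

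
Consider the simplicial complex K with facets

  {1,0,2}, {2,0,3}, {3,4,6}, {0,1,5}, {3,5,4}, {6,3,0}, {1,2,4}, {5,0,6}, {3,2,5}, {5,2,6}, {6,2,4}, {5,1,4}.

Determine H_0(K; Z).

H_0 = Z.

Order the vertices as 0 < 1 < 2 < 3 < 4 < 5 < 6. Listing each simplex with vertices in this order, K has dimension 2 with simplices:

  0-simplices (7): [0], [1], [2], [3], [4], [5], [6]
  1-simplices (18): [0,1], [0,2], [0,3], [0,5], [0,6], [1,2], [1,4], [1,5], [2,3], [2,4], [2,5], [2,6], [3,4], [3,5], [3,6], [4,5], [4,6], [5,6]
  2-simplices (12): [0,1,2], [0,1,5], [0,2,3], [0,3,6], [0,5,6], [1,2,4], [1,4,5], [2,3,5], [2,4,6], [2,5,6], [3,4,5], [3,4,6]

Hence C_0 ≅ Z^7, C_1 ≅ Z^18, C_2 ≅ Z^12.

Boundary ∂_1: C_1 → C_0 is given by ∂[p,q] = [q] − [p]. For instance
  ∂[4,5] = [5] − [4].
This gives a 7×18 integer matrix of rank 6; reducing to Smith normal form yields diagonal entries (1,1,1,1,1,1).

∂_2: C_2 → C_1 acts by ∂[p,q,r] = [q,r] − [p,r] + [p,q]. For instance
  ∂[2,4,6] = [4,6] − [2,6] + [2,4],
  ∂[0,1,5] = [1,5] − [0,5] + [0,1].
This gives a 18×12 integer matrix of rank 12; reducing to Smith normal form yields diagonal entries (1,1,1,1,1,1,1,1,1,1,1,2).

Reading off H_k = ker ∂_k / im ∂_{k+1}:

  H_0: rank C_0 − rank ∂_1 = 7 − 6 = 1, and the invariant factors of ∂_1 are all 1, so H_0 = Z.

(K is a triangulation of the real projective plane RP^2.)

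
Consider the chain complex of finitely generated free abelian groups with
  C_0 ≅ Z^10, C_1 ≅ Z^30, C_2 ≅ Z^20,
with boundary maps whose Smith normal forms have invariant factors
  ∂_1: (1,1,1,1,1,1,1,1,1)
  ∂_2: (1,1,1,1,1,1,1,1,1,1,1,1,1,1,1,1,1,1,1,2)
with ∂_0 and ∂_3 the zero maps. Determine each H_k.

H_0 = Z,  H_1 = Z ⊕ Z/2,  H_2 = 0.

H_0: b_0 = 10 − 0 − 9 = 1; torsion from ∂_1 factors > 1: none. So H_0 = Z.
H_1: b_1 = 30 − 9 − 20 = 1; torsion from ∂_2 factors > 1: [2]. So H_1 = Z ⊕ Z/2.
H_2: b_2 = 20 − 20 − 0 = 0; torsion from ∂_3 factors > 1: none. So H_2 = 0.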